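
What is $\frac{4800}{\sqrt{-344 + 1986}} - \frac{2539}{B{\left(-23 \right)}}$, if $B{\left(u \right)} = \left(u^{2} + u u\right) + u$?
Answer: $- \frac{2539}{1035} + \frac{2400 \sqrt{1642}}{821} \approx 116.0$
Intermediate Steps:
$B{\left(u \right)} = u + 2 u^{2}$ ($B{\left(u \right)} = \left(u^{2} + u^{2}\right) + u = 2 u^{2} + u = u + 2 u^{2}$)
$\frac{4800}{\sqrt{-344 + 1986}} - \frac{2539}{B{\left(-23 \right)}} = \frac{4800}{\sqrt{-344 + 1986}} - \frac{2539}{\left(-23\right) \left(1 + 2 \left(-23\right)\right)} = \frac{4800}{\sqrt{1642}} - \frac{2539}{\left(-23\right) \left(1 - 46\right)} = 4800 \frac{\sqrt{1642}}{1642} - \frac{2539}{\left(-23\right) \left(-45\right)} = \frac{2400 \sqrt{1642}}{821} - \frac{2539}{1035} = - \frac{2539}{1035} + \frac{2400 \sqrt{1642}}{821}$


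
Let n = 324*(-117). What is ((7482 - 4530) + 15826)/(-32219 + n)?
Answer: -18778/70127 ≈ -0.26777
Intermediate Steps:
n = -37908
((7482 - 4530) + 15826)/(-32219 + n) = ((7482 - 4530) + 15826)/(-32219 - 37908) = (2952 + 15826)/(-70127) = 18778*(-1/70127) = -18778/70127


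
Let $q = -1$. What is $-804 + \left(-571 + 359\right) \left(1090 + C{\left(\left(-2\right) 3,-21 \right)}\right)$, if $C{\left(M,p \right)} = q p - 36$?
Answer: $-228704$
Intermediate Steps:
$C{\left(M,p \right)} = -36 - p$ ($C{\left(M,p \right)} = - p - 36 = -36 - p$)
$-804 + \left(-571 + 359\right) \left(1090 + C{\left(\left(-2\right) 3,-21 \right)}\right) = -804 + \left(-571 + 359\right) \left(1090 - 15\right) = -804 - 212 \left(1090 + \left(-36 + 21\right)\right) = -804 - 212 \left(1090 - 15\right) = -804 - 227900 = -228704$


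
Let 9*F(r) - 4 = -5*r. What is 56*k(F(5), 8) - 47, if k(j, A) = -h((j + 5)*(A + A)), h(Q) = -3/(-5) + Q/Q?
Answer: -683/5 ≈ -136.60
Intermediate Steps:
F(r) = 4/9 - 5*r/9 (F(r) = 4/9 + (-5*r)/9 = 4/9 - 5*r/9)
h(Q) = 8/5 (h(Q) = -3*(-⅕) + 1 = ⅗ + 1 = 8/5)
k(j, A) = -8/5 (k(j, A) = -1*8/5 = -8/5)
56*k(F(5), 8) - 47 = 56*(-8/5) - 47 = -448/5 - 47 = -683/5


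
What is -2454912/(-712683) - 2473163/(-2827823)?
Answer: 967181982545/223926819901 ≈ 4.3192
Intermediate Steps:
-2454912/(-712683) - 2473163/(-2827823) = -2454912*(-1/712683) - 2473163*(-1/2827823) = 272768/79187 + 2473163/2827823 = 967181982545/223926819901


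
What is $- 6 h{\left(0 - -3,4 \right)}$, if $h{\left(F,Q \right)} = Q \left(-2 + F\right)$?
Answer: $-24$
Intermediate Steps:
$- 6 h{\left(0 - -3,4 \right)} = - 6 \cdot 4 \left(-2 + \left(0 - -3\right)\right) = - 6 \cdot 4 \left(-2 + \left(0 + 3\right)\right) = - 6 \cdot 4 \left(-2 + 3\right) = - 6 \cdot 4 \cdot 1 = \left(-6\right) 4 = -24$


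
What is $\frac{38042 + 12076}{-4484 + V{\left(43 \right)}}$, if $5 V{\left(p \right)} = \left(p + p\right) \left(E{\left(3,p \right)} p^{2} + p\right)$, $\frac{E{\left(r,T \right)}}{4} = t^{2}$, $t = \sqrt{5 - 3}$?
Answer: $\frac{25059}{125339} \approx 0.19993$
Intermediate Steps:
$t = \sqrt{2} \approx 1.4142$
$E{\left(r,T \right)} = 8$ ($E{\left(r,T \right)} = 4 \left(\sqrt{2}\right)^{2} = 4 \cdot 2 = 8$)
$V{\left(p \right)} = \frac{2 p \left(p + 8 p^{2}\right)}{5}$ ($V{\left(p \right)} = \frac{\left(p + p\right) \left(8 p^{2} + p\right)}{5} = \frac{2 p \left(p + 8 p^{2}\right)}{5}$)
$\frac{38042 + 12076}{-4484 + V{\left(43 \right)}} = \frac{38042 + 12076}{-4484 + \frac{2 \cdot 43^{2} \left(1 + 8 \cdot 43\right)}{5}} = \frac{50118}{-4484 + \frac{2}{5} \cdot 1849 \left(1 + 344\right)} = \frac{50118}{-4484 + \frac{2}{5} \cdot 1849 \cdot 345} = \frac{50118}{-4484 + 255162} = \frac{50118}{250678} = 50118 \cdot \frac{1}{250678} = \frac{25059}{125339}$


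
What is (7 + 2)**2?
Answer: 81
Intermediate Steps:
(7 + 2)**2 = 9**2 = 81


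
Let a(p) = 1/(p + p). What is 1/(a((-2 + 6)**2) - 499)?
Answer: -32/15967 ≈ -0.0020041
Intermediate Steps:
a(p) = 1/(2*p)
1/(a((-2 + 6)**2) - 499) = 1/(1/(2*((-2 + 6)**2)) - 499) = 1/(1/(2*(4**2)) - 499) = 1/((1/2)/16 - 499) = 1/((1/2)*(1/16) - 499) = 1/(1/32 - 499) = 1/(-15967/32) = -32/15967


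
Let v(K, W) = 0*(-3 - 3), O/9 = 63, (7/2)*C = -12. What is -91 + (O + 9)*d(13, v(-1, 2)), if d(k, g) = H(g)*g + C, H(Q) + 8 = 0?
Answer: -14461/7 ≈ -2065.9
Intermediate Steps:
C = -24/7 (C = (2/7)*(-12) = -24/7 ≈ -3.4286)
H(Q) = -8 (H(Q) = -8 + 0 = -8)
O = 567 (O = 9*63 = 567)
v(K, W) = 0 (v(K, W) = 0*(-6) = 0)
d(k, g) = -24/7 - 8*g (d(k, g) = -8*g - 24/7 = -24/7 - 8*g)
-91 + (O + 9)*d(13, v(-1, 2)) = -91 + (567 + 9)*(-24/7 - 8*0) = -91 + 576*(-24/7 + 0) = -91 + 576*(-24/7) = -91 - 13824/7 = -14461/7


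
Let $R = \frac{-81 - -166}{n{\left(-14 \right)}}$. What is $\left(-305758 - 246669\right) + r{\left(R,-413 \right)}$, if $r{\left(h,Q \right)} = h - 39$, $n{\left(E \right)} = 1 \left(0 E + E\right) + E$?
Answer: $- \frac{15469133}{28} \approx -5.5247 \cdot 10^{5}$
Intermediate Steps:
$n{\left(E \right)} = 2 E$ ($n{\left(E \right)} = 1 \left(0 + E\right) + E = 1 E + E = E + E = 2 E$)
$R = - \frac{85}{28}$ ($R = \frac{-81 - -166}{2 \left(-14\right)} = \frac{-81 + 166}{-28} = 85 \left(- \frac{1}{28}\right) = - \frac{85}{28} \approx -3.0357$)
$r{\left(h,Q \right)} = -39 + h$ ($r{\left(h,Q \right)} = h - 39 = -39 + h$)
$\left(-305758 - 246669\right) + r{\left(R,-413 \right)} = \left(-305758 - 246669\right) - \frac{1177}{28} = -552427 - \frac{1177}{28} = - \frac{15469133}{28}$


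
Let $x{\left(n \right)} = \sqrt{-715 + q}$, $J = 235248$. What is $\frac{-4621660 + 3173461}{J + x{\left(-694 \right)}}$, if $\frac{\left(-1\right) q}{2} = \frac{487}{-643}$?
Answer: $- \frac{219061045500336}{35584663085843} + \frac{1448199 i \sqrt{294989753}}{35584663085843} \approx -6.1561 + 0.00069899 i$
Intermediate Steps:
$q = \frac{974}{643}$ ($q = - 2 \frac{487}{-643} = - 2 \cdot 487 \left(- \frac{1}{643}\right) = \left(-2\right) \left(- \frac{487}{643}\right) = \frac{974}{643} \approx 1.5148$)
$x{\left(n \right)} = \frac{i \sqrt{294989753}}{643}$ ($x{\left(n \right)} = \sqrt{-715 + \frac{974}{643}} = \sqrt{- \frac{458771}{643}} = \frac{i \sqrt{294989753}}{643}$)
$\frac{-4621660 + 3173461}{J + x{\left(-694 \right)}} = \frac{-4621660 + 3173461}{235248 + \frac{i \sqrt{294989753}}{643}} = - \frac{1448199}{235248 + \frac{i \sqrt{294989753}}{643}}$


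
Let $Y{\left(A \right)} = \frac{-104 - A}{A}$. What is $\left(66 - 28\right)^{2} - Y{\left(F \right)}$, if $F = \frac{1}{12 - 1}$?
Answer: $2589$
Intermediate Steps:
$F = \frac{1}{11}$ ($F = \frac{1}{12 - 1} = \frac{1}{11} \approx 0.090909$)
$Y{\left(A \right)} = \frac{-104 - A}{A}$
$\left(66 - 28\right)^{2} - Y{\left(F \right)} = \left(66 - 28\right)^{2} - \frac{1}{\frac{1}{11}} \left(-104 - \frac{1}{11}\right) = 38^{2} - 11 \left(-104 - \frac{1}{11}\right) = 1444 - 11 \left(- \frac{1145}{11}\right) = 1444 - -1145 = 1444 + 1145 = 2589$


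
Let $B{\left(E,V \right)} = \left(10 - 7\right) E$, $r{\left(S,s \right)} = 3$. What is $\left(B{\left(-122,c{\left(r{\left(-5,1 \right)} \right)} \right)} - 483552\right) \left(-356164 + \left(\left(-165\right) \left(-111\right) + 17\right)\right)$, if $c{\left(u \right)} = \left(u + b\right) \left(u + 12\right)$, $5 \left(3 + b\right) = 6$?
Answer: $163482985776$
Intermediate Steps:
$b = - \frac{9}{5}$ ($b = -3 + \frac{1}{5} \cdot 6 = -3 + \frac{6}{5} = - \frac{9}{5} \approx -1.8$)
$c{\left(u \right)} = \left(12 + u\right) \left(- \frac{9}{5} + u\right)$ ($c{\left(u \right)} = \left(u - \frac{9}{5}\right) \left(u + 12\right) = \left(- \frac{9}{5} + u\right) \left(12 + u\right) = \left(12 + u\right) \left(- \frac{9}{5} + u\right)$)
$B{\left(E,V \right)} = 3 E$
$\left(B{\left(-122,c{\left(r{\left(-5,1 \right)} \right)} \right)} - 483552\right) \left(-356164 + \left(\left(-165\right) \left(-111\right) + 17\right)\right) = \left(3 \left(-122\right) - 483552\right) \left(-356164 + \left(\left(-165\right) \left(-111\right) + 17\right)\right) = \left(-366 - 483552\right) \left(-356164 + \left(18315 + 17\right)\right) = - 483918 \left(-356164 + 18332\right) = \left(-483918\right) \left(-337832\right) = 163482985776$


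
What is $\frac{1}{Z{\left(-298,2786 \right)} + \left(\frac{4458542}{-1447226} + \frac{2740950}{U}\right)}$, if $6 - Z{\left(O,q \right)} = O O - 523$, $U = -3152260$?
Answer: $- \frac{20736511958}{1830597507900221} \approx -1.1328 \cdot 10^{-5}$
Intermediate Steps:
$Z{\left(O,q \right)} = 529 - O^{2}$ ($Z{\left(O,q \right)} = 6 - \left(O O - 523\right) = 6 - \left(O^{2} - 523\right) = 6 - \left(-523 + O^{2}\right) = 529 - O^{2}$)
$\frac{1}{Z{\left(-298,2786 \right)} + \left(\frac{4458542}{-1447226} + \frac{2740950}{U}\right)} = \frac{1}{\left(529 - \left(-298\right)^{2}\right) + \left(\frac{4458542}{-1447226} + \frac{2740950}{-3152260}\right)} = \frac{1}{\left(529 - 88804\right) + \left(4458542 \left(- \frac{1}{1447226}\right) + 2740950 \left(- \frac{1}{3152260}\right)\right)} = \frac{1}{\left(529 - 88804\right) - \frac{81914807771}{20736511958}} = \frac{1}{-88275 - \frac{81914807771}{20736511958}} = \frac{1}{- \frac{1830597507900221}{20736511958}} = - \frac{20736511958}{1830597507900221}$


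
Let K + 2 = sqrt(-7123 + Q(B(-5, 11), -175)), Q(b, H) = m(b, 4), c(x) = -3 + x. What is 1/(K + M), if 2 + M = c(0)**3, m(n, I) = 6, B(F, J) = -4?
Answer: -31/8078 - I*sqrt(7117)/8078 ≈ -0.0038376 - 0.010443*I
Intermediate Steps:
Q(b, H) = 6
M = -29 (M = -2 + (-3 + 0)**3 = -2 + (-3)**3 = -2 - 27 = -29)
K = -2 + I*sqrt(7117) (K = -2 + sqrt(-7123 + 6) = -2 + sqrt(-7117) = -2 + I*sqrt(7117) ≈ -2.0 + 84.362*I)
1/(K + M) = 1/((-2 + I*sqrt(7117)) - 29) = 1/(-31 + I*sqrt(7117))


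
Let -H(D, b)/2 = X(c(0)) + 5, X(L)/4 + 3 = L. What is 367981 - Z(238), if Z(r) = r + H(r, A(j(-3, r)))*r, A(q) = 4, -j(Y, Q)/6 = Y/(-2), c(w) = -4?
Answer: 356795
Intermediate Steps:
j(Y, Q) = 3*Y (j(Y, Q) = -6*Y/(-2) = -6*Y*(-1)/2 = -(-3)*Y = 3*Y)
X(L) = -12 + 4*L
H(D, b) = 46 (H(D, b) = -2*((-12 + 4*(-4)) + 5) = -2*((-12 - 16) + 5) = -2*(-28 + 5) = -2*(-23) = 46)
Z(r) = 47*r (Z(r) = r + 46*r = 47*r)
367981 - Z(238) = 367981 - 47*238 = 367981 - 1*11186 = 367981 - 11186 = 356795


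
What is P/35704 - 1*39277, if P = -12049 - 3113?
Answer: -701180585/17852 ≈ -39277.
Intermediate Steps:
P = -15162
P/35704 - 1*39277 = -15162/35704 - 1*39277 = -15162*1/35704 - 39277 = -7581/17852 - 39277 = -701180585/17852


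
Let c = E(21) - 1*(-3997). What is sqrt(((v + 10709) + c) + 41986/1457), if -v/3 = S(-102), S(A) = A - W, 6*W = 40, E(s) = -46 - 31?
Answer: sqrt(31808380397)/1457 ≈ 122.41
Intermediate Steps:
E(s) = -77
W = 20/3 (W = (1/6)*40 = 20/3 ≈ 6.6667)
S(A) = -20/3 + A (S(A) = A - 1*20/3 = A - 20/3 = -20/3 + A)
c = 3920 (c = -77 - 1*(-3997) = -77 + 3997 = 3920)
v = 326 (v = -3*(-20/3 - 102) = -3*(-326/3) = 326)
sqrt(((v + 10709) + c) + 41986/1457) = sqrt(((326 + 10709) + 3920) + 41986/1457) = sqrt((11035 + 3920) + 41986*(1/1457)) = sqrt(14955 + 41986/1457) = sqrt(21831421/1457) = sqrt(31808380397)/1457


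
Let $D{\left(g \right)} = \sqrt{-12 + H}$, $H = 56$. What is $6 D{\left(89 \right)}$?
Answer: $12 \sqrt{11} \approx 39.799$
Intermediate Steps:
$D{\left(g \right)} = 2 \sqrt{11}$ ($D{\left(g \right)} = \sqrt{-12 + 56} = \sqrt{44} = 2 \sqrt{11}$)
$6 D{\left(89 \right)} = 6 \cdot 2 \sqrt{11} = 12 \sqrt{11}$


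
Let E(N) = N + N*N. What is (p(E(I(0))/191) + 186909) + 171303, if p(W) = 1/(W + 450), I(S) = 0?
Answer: 161195401/450 ≈ 3.5821e+5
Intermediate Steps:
E(N) = N + N²
p(W) = 1/(450 + W)
(p(E(I(0))/191) + 186909) + 171303 = (1/(450 + (0*(1 + 0))/191) + 186909) + 171303 = (1/(450 + (0*1)*(1/191)) + 186909) + 171303 = (1/(450 + 0*(1/191)) + 186909) + 171303 = (1/(450 + 0) + 186909) + 171303 = (1/450 + 186909) + 171303 = 84109051/450 + 171303 = 161195401/450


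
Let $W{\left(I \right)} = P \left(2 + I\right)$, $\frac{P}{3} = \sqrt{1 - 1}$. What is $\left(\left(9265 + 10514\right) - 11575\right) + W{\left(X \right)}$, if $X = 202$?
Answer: $8204$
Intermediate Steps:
$P = 0$ ($P = 3 \sqrt{1 - 1} = 3 \sqrt{0} = 3 \cdot 0 = 0$)
$W{\left(I \right)} = 0$ ($W{\left(I \right)} = 0 \left(2 + I\right) = 0$)
$\left(\left(9265 + 10514\right) - 11575\right) + W{\left(X \right)} = \left(\left(9265 + 10514\right) - 11575\right) + 0 = \left(19779 - 11575\right) + 0 = 8204 + 0 = 8204$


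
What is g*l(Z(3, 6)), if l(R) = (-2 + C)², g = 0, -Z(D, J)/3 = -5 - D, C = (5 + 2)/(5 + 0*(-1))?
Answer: 0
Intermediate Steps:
C = 7/5 (C = 7/(5 + 0) = 7/5 ≈ 1.4000)
Z(D, J) = 15 + 3*D (Z(D, J) = -3*(-5 - D) = 15 + 3*D)
l(R) = 9/25 (l(R) = (-2 + 7/5)² = (-⅗)² = 9/25)
g*l(Z(3, 6)) = 0*(9/25) = 0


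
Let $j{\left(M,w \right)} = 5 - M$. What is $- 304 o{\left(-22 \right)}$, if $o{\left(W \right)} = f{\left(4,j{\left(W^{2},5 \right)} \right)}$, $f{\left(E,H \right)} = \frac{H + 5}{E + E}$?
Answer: $18012$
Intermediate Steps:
$f{\left(E,H \right)} = \frac{5 + H}{2 E}$
$o{\left(W \right)} = \frac{5}{4} - \frac{W^{2}}{8}$ ($o{\left(W \right)} = \frac{5 - \left(-5 + W^{2}\right)}{2 \cdot 4} = \frac{1}{2} \cdot \frac{1}{4} \left(10 - W^{2}\right) = \frac{5}{4} - \frac{W^{2}}{8}$)
$- 304 o{\left(-22 \right)} = - 304 \left(\frac{5}{4} - \frac{\left(-22\right)^{2}}{8}\right) = - 304 \left(\frac{5}{4} - \frac{121}{2}\right) = \left(-304\right) \left(- \frac{237}{4}\right) = 18012$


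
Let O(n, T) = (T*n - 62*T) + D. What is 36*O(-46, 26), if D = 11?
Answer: -100692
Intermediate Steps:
O(n, T) = 11 - 62*T + T*n (O(n, T) = (T*n - 62*T) + 11 = (-62*T + T*n) + 11 = 11 - 62*T + T*n)
36*O(-46, 26) = 36*(11 - 62*26 + 26*(-46)) = 36*(11 - 1612 - 1196) = 36*(-2797) = -100692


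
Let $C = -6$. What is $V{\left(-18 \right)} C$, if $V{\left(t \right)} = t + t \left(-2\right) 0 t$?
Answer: $108$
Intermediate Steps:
$V{\left(t \right)} = t$ ($V{\left(t \right)} = t + - 2 t 0 = t + 0 = t$)
$V{\left(-18 \right)} C = \left(-18\right) \left(-6\right) = 108$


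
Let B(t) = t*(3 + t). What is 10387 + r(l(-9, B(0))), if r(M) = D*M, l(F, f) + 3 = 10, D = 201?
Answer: 11794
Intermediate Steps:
l(F, f) = 7 (l(F, f) = -3 + 10 = 7)
r(M) = 201*M
10387 + r(l(-9, B(0))) = 10387 + 201*7 = 10387 + 1407 = 11794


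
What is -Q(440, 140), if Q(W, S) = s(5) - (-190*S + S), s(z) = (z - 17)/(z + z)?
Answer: -132294/5 ≈ -26459.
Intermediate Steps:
s(z) = (-17 + z)/(2*z) (s(z) = (-17 + z)/((2*z)) = (-17 + z)*(1/(2*z)) = (-17 + z)/(2*z))
Q(W, S) = -6/5 + 189*S (Q(W, S) = (½)*(-17 + 5)/5 - (-190*S + S) = (½)*(⅕)*(-12) - (-189)*S = -6/5 + 189*S)
-Q(440, 140) = -(-6/5 + 189*140) = -(-6/5 + 26460) = -1*132294/5 = -132294/5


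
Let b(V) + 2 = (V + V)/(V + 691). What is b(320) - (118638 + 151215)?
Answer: -272822765/1011 ≈ -2.6985e+5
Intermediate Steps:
b(V) = -2 + 2*V/(691 + V) (b(V) = -2 + (V + V)/(V + 691) = -2 + (2*V)/(691 + V) = -2 + 2*V/(691 + V))
b(320) - (118638 + 151215) = -1382/(691 + 320) - (118638 + 151215) = -1382/1011 - 1*269853 = -1382*1/1011 - 269853 = -1382/1011 - 269853 = -272822765/1011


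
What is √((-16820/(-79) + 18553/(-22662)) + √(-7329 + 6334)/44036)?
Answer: √(9154394554052167846346 + 980157853311201*I*√995)/6569796894 ≈ 14.563 + 2.4593e-5*I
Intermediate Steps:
√((-16820/(-79) + 18553/(-22662)) + √(-7329 + 6334)/44036) = √((-16820*(-1/79) + 18553*(-1/22662)) + √(-995)*(1/44036)) = √((16820/79 - 18553/22662) + (I*√995)*(1/44036)) = √(379709153/1790298 + I*√995/44036)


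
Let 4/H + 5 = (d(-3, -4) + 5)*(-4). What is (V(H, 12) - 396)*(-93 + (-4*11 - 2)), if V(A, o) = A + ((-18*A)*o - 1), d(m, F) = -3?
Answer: 597839/13 ≈ 45988.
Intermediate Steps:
H = -4/13 (H = 4/(-5 + (-3 + 5)*(-4)) = 4/(-5 + 2*(-4)) = 4/(-5 - 8) = 4/(-13) = 4*(-1/13) = -4/13 ≈ -0.30769)
V(A, o) = -1 + A - 18*A*o (V(A, o) = A + (-18*A*o - 1) = A + (-1 - 18*A*o) = -1 + A - 18*A*o)
(V(H, 12) - 396)*(-93 + (-4*11 - 2)) = ((-1 - 4/13 - 18*(-4/13)*12) - 396)*(-93 + (-4*11 - 2)) = ((-1 - 4/13 + 864/13) - 396)*(-93 + (-44 - 2)) = (847/13 - 396)*(-93 - 46) = -4301/13*(-139) = 597839/13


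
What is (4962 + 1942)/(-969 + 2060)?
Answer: 6904/1091 ≈ 6.3281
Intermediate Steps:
(4962 + 1942)/(-969 + 2060) = 6904/1091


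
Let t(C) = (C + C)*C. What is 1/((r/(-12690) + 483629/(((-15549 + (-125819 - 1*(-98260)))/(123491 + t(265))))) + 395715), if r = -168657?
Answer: -91173420/233898837155609 ≈ -3.8980e-7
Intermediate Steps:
t(C) = 2*C**2 (t(C) = (2*C)*C = 2*C**2)
1/((r/(-12690) + 483629/(((-15549 + (-125819 - 1*(-98260)))/(123491 + t(265))))) + 395715) = 1/((-168657/(-12690) + 483629/(((-15549 + (-125819 - 1*(-98260)))/(123491 + 2*265**2)))) + 395715) = 1/((-168657*(-1/12690) + 483629/(((-15549 + (-125819 + 98260))/(123491 + 2*70225)))) + 395715) = 1/((56219/4230 + 483629/(((-15549 - 27559)/(123491 + 140450)))) + 395715) = 1/((56219/4230 + 483629/((-43108/263941))) + 395715) = 1/((56219/4230 + 483629/((-43108*1/263941))) + 395715) = 1/((56219/4230 + 483629/(-43108/263941)) + 395715) = 1/((56219/4230 + 483629*(-263941/43108)) + 395715) = 1/((56219/4230 - 127649521889/43108) + 395715) = 1/(-269977527050909/91173420 + 395715) = 1/(-233898837155609/91173420) = -91173420/233898837155609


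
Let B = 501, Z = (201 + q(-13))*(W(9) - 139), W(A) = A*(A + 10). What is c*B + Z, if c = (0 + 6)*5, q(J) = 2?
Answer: 21526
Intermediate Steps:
W(A) = A*(10 + A)
Z = 6496 (Z = (201 + 2)*(9*(10 + 9) - 139) = 203*(9*19 - 139) = 203*(171 - 139) = 203*32 = 6496)
c = 30 (c = 6*5 = 30)
c*B + Z = 30*501 + 6496 = 15030 + 6496 = 21526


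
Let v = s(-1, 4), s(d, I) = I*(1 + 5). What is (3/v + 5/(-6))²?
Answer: 289/576 ≈ 0.50174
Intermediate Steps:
s(d, I) = 6*I (s(d, I) = I*6 = 6*I)
v = 24 (v = 6*4 = 24)
(3/v + 5/(-6))² = (3/24 + 5/(-6))² = (3*(1/24) + 5*(-⅙))² = (⅛ - ⅚)² = (-17/24)² = 289/576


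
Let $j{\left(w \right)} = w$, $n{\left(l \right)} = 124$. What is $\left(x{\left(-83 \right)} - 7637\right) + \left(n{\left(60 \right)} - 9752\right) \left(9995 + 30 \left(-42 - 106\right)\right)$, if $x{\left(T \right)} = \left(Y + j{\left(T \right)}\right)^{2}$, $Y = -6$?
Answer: $-53483256$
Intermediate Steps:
$x{\left(T \right)} = \left(-6 + T\right)^{2}$
$\left(x{\left(-83 \right)} - 7637\right) + \left(n{\left(60 \right)} - 9752\right) \left(9995 + 30 \left(-42 - 106\right)\right) = \left(\left(-6 - 83\right)^{2} - 7637\right) + \left(124 - 9752\right) \left(9995 + 30 \left(-42 - 106\right)\right) = \left(\left(-89\right)^{2} - 7637\right) - 9628 \left(9995 + 30 \left(-148\right)\right) = \left(7921 - 7637\right) - 9628 \left(9995 - 4440\right) = 284 - 53483540 = -53483256$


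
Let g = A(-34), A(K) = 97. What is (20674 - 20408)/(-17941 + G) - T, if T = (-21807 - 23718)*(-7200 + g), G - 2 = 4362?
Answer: -4390314046541/13577 ≈ -3.2336e+8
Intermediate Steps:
G = 4364 (G = 2 + 4362 = 4364)
g = 97
T = 323364075 (T = (-21807 - 23718)*(-7200 + 97) = -45525*(-7103) = 323364075)
(20674 - 20408)/(-17941 + G) - T = (20674 - 20408)/(-17941 + 4364) - 1*323364075 = 266/(-13577) - 323364075 = 266*(-1/13577) - 323364075 = -266/13577 - 323364075 = -4390314046541/13577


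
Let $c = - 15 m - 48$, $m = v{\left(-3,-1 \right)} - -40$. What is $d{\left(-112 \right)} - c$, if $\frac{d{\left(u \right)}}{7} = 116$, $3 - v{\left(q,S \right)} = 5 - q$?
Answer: $1385$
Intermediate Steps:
$v{\left(q,S \right)} = -2 + q$ ($v{\left(q,S \right)} = 3 - \left(5 - q\right) = 3 + \left(-5 + q\right) = -2 + q$)
$d{\left(u \right)} = 812$ ($d{\left(u \right)} = 7 \cdot 116 = 812$)
$m = 35$ ($m = \left(-2 - 3\right) - -40 = -5 + 40 = 35$)
$c = -573$ ($c = \left(-15\right) 35 - 48 = -525 - 48 = -573$)
$d{\left(-112 \right)} - c = 812 - -573 = 812 + 573 = 1385$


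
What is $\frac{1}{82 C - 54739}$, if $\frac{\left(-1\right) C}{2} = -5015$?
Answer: $\frac{1}{767721} \approx 1.3026 \cdot 10^{-6}$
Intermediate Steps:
$C = 10030$ ($C = \left(-2\right) \left(-5015\right) = 10030$)
$\frac{1}{82 C - 54739} = \frac{1}{82 \cdot 10030 - 54739} = \frac{1}{822460 - 54739} = \frac{1}{767721}$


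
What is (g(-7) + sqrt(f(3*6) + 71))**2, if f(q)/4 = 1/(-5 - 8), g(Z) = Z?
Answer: (91 - sqrt(11947))**2/169 ≈ 1.9821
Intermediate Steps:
f(q) = -4/13 (f(q) = 4/(-5 - 8) = 4/(-13) = 4*(-1/13) = -4/13)
(g(-7) + sqrt(f(3*6) + 71))**2 = (-7 + sqrt(-4/13 + 71))**2 = (-7 + sqrt(919/13))**2 = (-7 + sqrt(11947)/13)**2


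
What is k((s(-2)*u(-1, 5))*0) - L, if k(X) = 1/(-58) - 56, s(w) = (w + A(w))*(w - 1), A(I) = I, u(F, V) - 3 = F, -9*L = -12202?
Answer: -736957/522 ≈ -1411.8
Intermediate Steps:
L = 12202/9 (L = -1/9*(-12202) = 12202/9 ≈ 1355.8)
u(F, V) = 3 + F
s(w) = 2*w*(-1 + w) (s(w) = (w + w)*(w - 1) = (2*w)*(-1 + w) = 2*w*(-1 + w))
k(X) = -3249/58 (k(X) = -1/58 - 56 = -3249/58)
k((s(-2)*u(-1, 5))*0) - L = -3249/58 - 1*12202/9 = -3249/58 - 12202/9 = -736957/522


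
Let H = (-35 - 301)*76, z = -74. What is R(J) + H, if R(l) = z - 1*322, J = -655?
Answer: -25932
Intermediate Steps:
H = -25536 (H = -336*76 = -25536)
R(l) = -396 (R(l) = -74 - 1*322 = -74 - 322 = -396)
R(J) + H = -396 - 25536 = -25932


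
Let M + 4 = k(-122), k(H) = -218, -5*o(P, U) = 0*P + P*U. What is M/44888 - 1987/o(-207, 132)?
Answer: -28251763/76657482 ≈ -0.36855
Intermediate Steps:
o(P, U) = -P*U/5 (o(P, U) = -(0*P + P*U)/5 = -(0 + P*U)/5 = -P*U/5)
M = -222 (M = -4 - 218 = -222)
M/44888 - 1987/o(-207, 132) = -222/44888 - 1987/((-⅕*(-207)*132)) = -222*1/44888 - 1987/27324/5 = -111/22444 - 1987*5/27324 = -111/22444 - 9935/27324 = -28251763/76657482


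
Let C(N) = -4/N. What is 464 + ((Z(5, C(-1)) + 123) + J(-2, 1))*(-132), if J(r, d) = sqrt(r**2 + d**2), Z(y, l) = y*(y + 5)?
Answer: -22372 - 132*sqrt(5) ≈ -22667.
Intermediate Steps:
Z(y, l) = y*(5 + y)
J(r, d) = sqrt(d**2 + r**2)
464 + ((Z(5, C(-1)) + 123) + J(-2, 1))*(-132) = 464 + ((5*(5 + 5) + 123) + sqrt(1**2 + (-2)**2))*(-132) = 464 + ((5*10 + 123) + sqrt(1 + 4))*(-132) = 464 + ((50 + 123) + sqrt(5))*(-132) = 464 + (173 + sqrt(5))*(-132) = 464 + (-22836 - 132*sqrt(5)) = -22372 - 132*sqrt(5)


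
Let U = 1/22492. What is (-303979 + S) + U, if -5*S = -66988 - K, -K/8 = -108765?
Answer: -13108045199/112460 ≈ -1.1656e+5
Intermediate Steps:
K = 870120 (K = -8*(-108765) = 870120)
S = 937108/5 (S = -(-66988 - 1*870120)/5 = -(-66988 - 870120)/5 = -⅕*(-937108) = 937108/5 ≈ 1.8742e+5)
U = 1/22492 ≈ 4.4460e-5
(-303979 + S) + U = (-303979 + 937108/5) + 1/22492 = -582787/5 + 1/22492 = -13108045199/112460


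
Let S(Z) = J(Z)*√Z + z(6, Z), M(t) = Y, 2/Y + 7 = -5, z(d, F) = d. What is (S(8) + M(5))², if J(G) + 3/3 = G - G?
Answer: 1513/36 - 70*√2/3 ≈ 9.0295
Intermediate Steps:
Y = -⅙ (Y = 2/(-7 - 5) = 2/(-12) = 2*(-1/12) = -⅙ ≈ -0.16667)
J(G) = -1 (J(G) = -1 + (G - G) = -1 + 0 = -1)
M(t) = -⅙
S(Z) = 6 - √Z (S(Z) = -√Z + 6 = 6 - √Z)
(S(8) + M(5))² = ((6 - √8) - ⅙)² = ((6 - 2*√2) - ⅙)² = (35/6 - 2*√2)²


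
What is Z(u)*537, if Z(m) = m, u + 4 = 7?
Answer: 1611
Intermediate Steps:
u = 3 (u = -4 + 7 = 3)
Z(u)*537 = 3*537 = 1611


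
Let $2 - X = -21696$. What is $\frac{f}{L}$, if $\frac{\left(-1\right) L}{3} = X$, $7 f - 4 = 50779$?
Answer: $- \frac{50783}{455658} \approx -0.11145$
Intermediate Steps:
$X = 21698$ ($X = 2 - -21696 = 2 + 21696 = 21698$)
$f = \frac{50783}{7}$ ($f = \frac{4}{7} + \frac{1}{7} \cdot 50779 = \frac{4}{7} + \frac{50779}{7} = \frac{50783}{7} \approx 7254.7$)
$L = -65094$ ($L = \left(-3\right) 21698 = -65094$)
$\frac{f}{L} = \frac{50783}{7 \left(-65094\right)} = \frac{50783}{7} \left(- \frac{1}{65094}\right) = - \frac{50783}{455658}$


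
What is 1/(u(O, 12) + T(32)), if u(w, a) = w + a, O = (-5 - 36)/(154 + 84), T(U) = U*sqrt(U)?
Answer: -669970/1848186367 + 7250432*sqrt(2)/1848186367 ≈ 0.0051855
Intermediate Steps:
T(U) = U**(3/2)
O = -41/238 ≈ -0.17227
u(w, a) = a + w
1/(u(O, 12) + T(32)) = 1/((12 - 41/238) + 32**(3/2)) = 1/(2815/238 + 128*sqrt(2))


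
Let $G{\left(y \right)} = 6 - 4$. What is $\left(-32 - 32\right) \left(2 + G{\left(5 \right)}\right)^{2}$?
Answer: $-1024$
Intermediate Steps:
$G{\left(y \right)} = 2$ ($G{\left(y \right)} = 6 - 4 = 2$)
$\left(-32 - 32\right) \left(2 + G{\left(5 \right)}\right)^{2} = \left(-32 - 32\right) \left(2 + 2\right)^{2} = - 64 \cdot 4^{2} = \left(-64\right) 16 = -1024$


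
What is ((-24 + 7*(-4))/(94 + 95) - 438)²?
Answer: 6861471556/35721 ≈ 1.9209e+5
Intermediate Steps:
((-24 + 7*(-4))/(94 + 95) - 438)² = ((-24 - 28)/189 - 438)² = (-52*1/189 - 438)² = (-52/189 - 438)² = (-82834/189)² = 6861471556/35721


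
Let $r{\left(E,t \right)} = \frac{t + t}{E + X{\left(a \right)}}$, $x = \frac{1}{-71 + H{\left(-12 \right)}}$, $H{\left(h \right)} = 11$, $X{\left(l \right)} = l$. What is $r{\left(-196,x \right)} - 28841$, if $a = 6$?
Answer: $- \frac{164393699}{5700} \approx -28841.0$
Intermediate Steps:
$x = - \frac{1}{60}$ ($x = \frac{1}{-71 + 11} = \frac{1}{-60} = - \frac{1}{60} \approx -0.016667$)
$r{\left(E,t \right)} = \frac{2 t}{6 + E}$ ($r{\left(E,t \right)} = \frac{t + t}{E + 6} = \frac{2 t}{6 + E}$)
$r{\left(-196,x \right)} - 28841 = 2 \left(- \frac{1}{60}\right) \frac{1}{6 - 196} - 28841 = 2 \left(- \frac{1}{60}\right) \frac{1}{-190} - 28841 = 2 \left(- \frac{1}{60}\right) \left(- \frac{1}{190}\right) - 28841 = \frac{1}{5700} - 28841 = - \frac{164393699}{5700}$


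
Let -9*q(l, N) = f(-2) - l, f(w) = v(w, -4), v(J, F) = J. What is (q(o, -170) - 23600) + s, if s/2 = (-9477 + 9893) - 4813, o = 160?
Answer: -32376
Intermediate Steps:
f(w) = w
q(l, N) = 2/9 + l/9 (q(l, N) = -(-2 - l)/9 = 2/9 + l/9)
s = -8794 (s = 2*((-9477 + 9893) - 4813) = 2*(416 - 4813) = 2*(-4397) = -8794)
(q(o, -170) - 23600) + s = ((2/9 + (1/9)*160) - 23600) - 8794 = ((2/9 + 160/9) - 23600) - 8794 = (18 - 23600) - 8794 = -23582 - 8794 = -32376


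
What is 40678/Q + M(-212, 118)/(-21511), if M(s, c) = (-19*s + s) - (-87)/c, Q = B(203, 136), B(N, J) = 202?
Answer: 51580955147/256368098 ≈ 201.20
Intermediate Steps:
Q = 202
M(s, c) = -18*s + 87/c
40678/Q + M(-212, 118)/(-21511) = 40678/202 + (-18*(-212) + 87/118)/(-21511) = 40678*(1/202) + (3816 + 87*(1/118))*(-1/21511) = 20339/101 + (3816 + 87/118)*(-1/21511) = 20339/101 + (450375/118)*(-1/21511) = 20339/101 - 450375/2538298 = 51580955147/256368098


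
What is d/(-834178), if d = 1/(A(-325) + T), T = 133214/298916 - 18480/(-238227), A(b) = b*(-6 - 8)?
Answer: -539468651/2047794065869750657 ≈ -2.6344e-10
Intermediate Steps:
A(b) = -14*b (A(b) = b*(-14) = -14*b)
T = 564532413/1078937302 (T = 133214*(1/298916) - 18480*(-1/238227) = 66607/149458 + 560/7219 = 564532413/1078937302 ≈ 0.52323)
d = 1078937302/4909729256513 (d = 1/(-14*(-325) + 564532413/1078937302) = 1/(4550 + 564532413/1078937302) = 1/(4909729256513/1078937302) = 1078937302/4909729256513 ≈ 0.00021975)
d/(-834178) = (1078937302/4909729256513)/(-834178) = (1078937302/4909729256513)*(-1/834178) = -539468651/2047794065869750657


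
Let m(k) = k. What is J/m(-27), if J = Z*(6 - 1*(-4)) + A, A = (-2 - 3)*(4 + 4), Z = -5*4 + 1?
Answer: 230/27 ≈ 8.5185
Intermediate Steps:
Z = -19 (Z = -20 + 1 = -19)
A = -40 (A = -5*8 = -40)
J = -230 (J = -19*(6 - 1*(-4)) - 40 = -19*(6 + 4) - 40 = -19*10 - 40 = -190 - 40 = -230)
J/m(-27) = -230/(-27) = -230*(-1/27) = 230/27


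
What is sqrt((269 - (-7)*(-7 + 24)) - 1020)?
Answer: 2*I*sqrt(158) ≈ 25.14*I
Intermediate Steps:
sqrt((269 - (-7)*(-7 + 24)) - 1020) = sqrt((269 - (-7)*17) - 1020) = sqrt((269 - 1*(-119)) - 1020) = sqrt((269 + 119) - 1020) = sqrt(388 - 1020) = sqrt(-632) = 2*I*sqrt(158)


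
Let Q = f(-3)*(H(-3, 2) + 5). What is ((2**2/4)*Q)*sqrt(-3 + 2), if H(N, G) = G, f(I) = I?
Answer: -21*I ≈ -21.0*I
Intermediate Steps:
Q = -21 (Q = -3*(2 + 5) = -3*7 = -21)
((2**2/4)*Q)*sqrt(-3 + 2) = ((2**2/4)*(-21))*sqrt(-3 + 2) = ((4*(1/4))*(-21))*sqrt(-1) = (1*(-21))*I = -21*I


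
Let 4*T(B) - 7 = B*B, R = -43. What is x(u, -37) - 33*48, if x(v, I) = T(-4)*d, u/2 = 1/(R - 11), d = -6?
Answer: -3237/2 ≈ -1618.5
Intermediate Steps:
T(B) = 7/4 + B²/4 (T(B) = 7/4 + (B*B)/4 = 7/4 + B²/4)
u = -1/27 (u = 2/(-43 - 11) = 2/(-54) = 2*(-1/54) = -1/27 ≈ -0.037037)
x(v, I) = -69/2 (x(v, I) = (7/4 + (¼)*(-4)²)*(-6) = (7/4 + (¼)*16)*(-6) = (7/4 + 4)*(-6) = (23/4)*(-6) = -69/2)
x(u, -37) - 33*48 = -69/2 - 33*48 = -69/2 - 1*1584 = -69/2 - 1584 = -3237/2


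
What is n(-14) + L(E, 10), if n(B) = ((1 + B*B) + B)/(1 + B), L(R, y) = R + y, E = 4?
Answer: -1/13 ≈ -0.076923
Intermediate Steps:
n(B) = (1 + B + B²)/(1 + B) (n(B) = ((1 + B²) + B)/(1 + B) = (1 + B + B²)/(1 + B))
n(-14) + L(E, 10) = (1 - 14 + (-14)²)/(1 - 14) + (4 + 10) = (1 - 14 + 196)/(-13) + 14 = -1/13*183 + 14 = -183/13 + 14 = -1/13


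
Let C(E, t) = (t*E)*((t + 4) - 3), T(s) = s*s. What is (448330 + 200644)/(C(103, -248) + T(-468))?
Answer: 324487/3264196 ≈ 0.099408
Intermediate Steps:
T(s) = s²
C(E, t) = E*t*(1 + t) (C(E, t) = (E*t)*((4 + t) - 3) = (E*t)*(1 + t) = E*t*(1 + t))
(448330 + 200644)/(C(103, -248) + T(-468)) = (448330 + 200644)/(103*(-248)*(1 - 248) + (-468)²) = 648974/(103*(-248)*(-247) + 219024) = 648974/(6309368 + 219024) = 648974/6528392 = 648974*(1/6528392) = 324487/3264196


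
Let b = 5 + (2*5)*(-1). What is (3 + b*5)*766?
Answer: -16852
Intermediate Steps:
b = -5 (b = 5 + 10*(-1) = 5 - 10 = -5)
(3 + b*5)*766 = (3 - 5*5)*766 = (3 - 25)*766 = -22*766 = -16852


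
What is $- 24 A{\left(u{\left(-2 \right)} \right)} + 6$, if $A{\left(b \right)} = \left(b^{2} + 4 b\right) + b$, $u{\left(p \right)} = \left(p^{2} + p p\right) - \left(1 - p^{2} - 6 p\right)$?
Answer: $102$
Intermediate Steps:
$u{\left(p \right)} = -1 + 3 p^{2} + 6 p$ ($u{\left(p \right)} = \left(p^{2} + p^{2}\right) + \left(-1 + p^{2} + 6 p\right) = 2 p^{2} + \left(-1 + p^{2} + 6 p\right) = -1 + 3 p^{2} + 6 p$)
$A{\left(b \right)} = b^{2} + 5 b$
$- 24 A{\left(u{\left(-2 \right)} \right)} + 6 = - 24 \left(-1 + 3 \left(-2\right)^{2} + 6 \left(-2\right)\right) \left(5 + \left(-1 + 3 \left(-2\right)^{2} + 6 \left(-2\right)\right)\right) + 6 = - 24 \left(-1 + 3 \cdot 4 - 12\right) \left(5 - 1\right) + 6 = - 24 \left(-1 + 12 - 12\right) \left(5 - 1\right) + 6 = - 24 \left(- (5 - 1)\right) + 6 = - 24 \left(\left(-1\right) 4\right) + 6 = \left(-24\right) \left(-4\right) + 6 = 96 + 6 = 102$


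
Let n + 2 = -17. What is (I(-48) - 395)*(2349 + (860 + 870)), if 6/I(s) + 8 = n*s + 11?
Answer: -491409367/305 ≈ -1.6112e+6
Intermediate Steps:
n = -19 (n = -2 - 17 = -19)
I(s) = 6/(3 - 19*s) (I(s) = 6/(-8 + (-19*s + 11)) = 6/(-8 + (11 - 19*s)) = 6/(3 - 19*s))
(I(-48) - 395)*(2349 + (860 + 870)) = (-6/(-3 + 19*(-48)) - 395)*(2349 + (860 + 870)) = (-6/(-3 - 912) - 395)*(2349 + 1730) = (-6/(-915) - 395)*4079 = (-6*(-1/915) - 395)*4079 = (2/305 - 395)*4079 = -120473/305*4079 = -491409367/305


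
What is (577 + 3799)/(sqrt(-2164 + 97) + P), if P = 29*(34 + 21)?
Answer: 1744930/636523 - 1094*I*sqrt(2067)/636523 ≈ 2.7413 - 0.07814*I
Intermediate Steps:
P = 1595 (P = 29*55 = 1595)
(577 + 3799)/(sqrt(-2164 + 97) + P) = (577 + 3799)/(sqrt(-2164 + 97) + 1595) = 4376/(sqrt(-2067) + 1595) = 4376/(I*sqrt(2067) + 1595) = 4376/(1595 + I*sqrt(2067))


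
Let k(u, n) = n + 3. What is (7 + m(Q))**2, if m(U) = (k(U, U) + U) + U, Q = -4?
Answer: 4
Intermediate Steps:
k(u, n) = 3 + n
m(U) = 3 + 3*U (m(U) = ((3 + U) + U) + U = (3 + 2*U) + U = 3 + 3*U)
(7 + m(Q))**2 = (7 + (3 + 3*(-4)))**2 = (7 + (3 - 12))**2 = (7 - 9)**2 = (-2)**2 = 4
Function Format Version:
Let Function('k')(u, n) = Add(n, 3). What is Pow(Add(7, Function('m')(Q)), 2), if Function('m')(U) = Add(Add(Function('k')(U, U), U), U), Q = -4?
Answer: 4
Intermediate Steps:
Function('k')(u, n) = Add(3, n)
Function('m')(U) = Add(3, Mul(3, U)) (Function('m')(U) = Add(Add(Add(3, U), U), U) = Add(Add(3, Mul(2, U)), U) = Add(3, Mul(3, U)))
Pow(Add(7, Function('m')(Q)), 2) = Pow(Add(7, Add(3, Mul(3, -4))), 2) = Pow(Add(7, Add(3, -12)), 2) = Pow(Add(7, -9), 2) = Pow(-2, 2) = 4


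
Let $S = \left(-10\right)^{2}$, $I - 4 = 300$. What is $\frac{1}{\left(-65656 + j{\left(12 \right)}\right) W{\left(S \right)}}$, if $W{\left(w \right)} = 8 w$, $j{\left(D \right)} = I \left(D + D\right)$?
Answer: $- \frac{1}{46688000} \approx -2.1419 \cdot 10^{-8}$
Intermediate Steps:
$I = 304$ ($I = 4 + 300 = 304$)
$j{\left(D \right)} = 608 D$ ($j{\left(D \right)} = 304 \left(D + D\right) = 304 \cdot 2 D = 608 D$)
$S = 100$
$\frac{1}{\left(-65656 + j{\left(12 \right)}\right) W{\left(S \right)}} = \frac{1}{\left(-65656 + 608 \cdot 12\right) 8 \cdot 100} = \frac{1}{\left(-65656 + 7296\right) 800} = \frac{1}{-58360} \cdot \frac{1}{800} = \left(- \frac{1}{58360}\right) \frac{1}{800} = - \frac{1}{46688000}$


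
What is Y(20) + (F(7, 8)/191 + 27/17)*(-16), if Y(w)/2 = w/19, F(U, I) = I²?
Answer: -1768600/61693 ≈ -28.668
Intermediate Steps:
Y(w) = 2*w/19 (Y(w) = 2*(w/19) = 2*w/19)
Y(20) + (F(7, 8)/191 + 27/17)*(-16) = (2/19)*20 + (8²/191 + 27/17)*(-16) = 40/19 + (64*(1/191) + 27*(1/17))*(-16) = 40/19 + (64/191 + 27/17)*(-16) = 40/19 + (6245/3247)*(-16) = 40/19 - 99920/3247 = -1768600/61693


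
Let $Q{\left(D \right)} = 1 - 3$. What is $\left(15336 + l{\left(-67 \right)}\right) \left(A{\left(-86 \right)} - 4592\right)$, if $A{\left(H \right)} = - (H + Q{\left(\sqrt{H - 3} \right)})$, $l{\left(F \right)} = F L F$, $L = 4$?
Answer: $-149947168$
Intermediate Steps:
$l{\left(F \right)} = 4 F^{2}$ ($l{\left(F \right)} = F 4 F = 4 F F = 4 F^{2}$)
$Q{\left(D \right)} = -2$
$A{\left(H \right)} = 2 - H$ ($A{\left(H \right)} = - (H - 2) = - (-2 + H) = 2 - H$)
$\left(15336 + l{\left(-67 \right)}\right) \left(A{\left(-86 \right)} - 4592\right) = \left(15336 + 4 \left(-67\right)^{2}\right) \left(\left(2 - -86\right) - 4592\right) = \left(15336 + 4 \cdot 4489\right) \left(\left(2 + 86\right) - 4592\right) = \left(15336 + 17956\right) \left(88 - 4592\right) = 33292 \left(-4504\right) = -149947168$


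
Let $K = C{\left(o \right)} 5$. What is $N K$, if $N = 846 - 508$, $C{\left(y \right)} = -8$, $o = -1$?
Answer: $-13520$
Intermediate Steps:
$N = 338$
$K = -40$ ($K = \left(-8\right) 5 = -40$)
$N K = 338 \left(-40\right) = -13520$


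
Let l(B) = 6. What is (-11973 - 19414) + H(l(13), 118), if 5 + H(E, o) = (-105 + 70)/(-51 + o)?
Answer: -2103299/67 ≈ -31393.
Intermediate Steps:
H(E, o) = -5 - 35/(-51 + o) (H(E, o) = -5 + (-105 + 70)/(-51 + o) = -5 - 35/(-51 + o))
(-11973 - 19414) + H(l(13), 118) = (-11973 - 19414) + 5*(44 - 1*118)/(-51 + 118) = -31387 + 5*(44 - 118)/67 = -31387 + 5*(1/67)*(-74) = -31387 - 370/67 = -2103299/67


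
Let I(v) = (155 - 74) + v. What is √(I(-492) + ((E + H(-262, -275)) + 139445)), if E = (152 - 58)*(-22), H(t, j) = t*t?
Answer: √205610 ≈ 453.44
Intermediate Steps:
H(t, j) = t²
E = -2068 (E = 94*(-22) = -2068)
I(v) = 81 + v
√(I(-492) + ((E + H(-262, -275)) + 139445)) = √((81 - 492) + ((-2068 + (-262)²) + 139445)) = √(-411 + ((-2068 + 68644) + 139445)) = √(-411 + (66576 + 139445)) = √(-411 + 206021) = √205610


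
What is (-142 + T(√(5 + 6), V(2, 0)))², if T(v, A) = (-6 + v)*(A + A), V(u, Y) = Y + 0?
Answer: 20164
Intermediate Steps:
V(u, Y) = Y
T(v, A) = 2*A*(-6 + v) (T(v, A) = (-6 + v)*(2*A) = 2*A*(-6 + v))
(-142 + T(√(5 + 6), V(2, 0)))² = (-142 + 2*0*(-6 + √(5 + 6)))² = (-142 + 2*0*(-6 + √11))² = (-142 + 0)² = (-142)² = 20164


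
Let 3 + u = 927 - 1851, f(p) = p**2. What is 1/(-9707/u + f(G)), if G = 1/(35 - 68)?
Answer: 37389/391550 ≈ 0.095490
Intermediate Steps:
G = -1/33 (G = 1/(-33) = -1/33 ≈ -0.030303)
u = -927 (u = -3 + (927 - 1851) = -3 - 924 = -927)
1/(-9707/u + f(G)) = 1/(-9707/(-927) + (-1/33)**2) = 1/(-9707*(-1/927) + 1/1089) = 1/(9707/927 + 1/1089) = 1/(391550/37389) = 37389/391550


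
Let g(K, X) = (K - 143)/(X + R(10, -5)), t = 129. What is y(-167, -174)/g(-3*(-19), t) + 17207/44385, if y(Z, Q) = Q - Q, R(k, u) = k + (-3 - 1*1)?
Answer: 17207/44385 ≈ 0.38768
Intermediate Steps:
R(k, u) = -4 + k (R(k, u) = k + (-3 - 1) = k - 4 = -4 + k)
y(Z, Q) = 0
g(K, X) = (-143 + K)/(6 + X) (g(K, X) = (K - 143)/(X + (-4 + 10)) = (-143 + K)/(X + 6) = (-143 + K)/(6 + X))
y(-167, -174)/g(-3*(-19), t) + 17207/44385 = 0/(((-143 - 3*(-19))/(6 + 129))) + 17207/44385 = 0/(((-143 + 57)/135)) + 17207*(1/44385) = 0/(((1/135)*(-86))) + 17207/44385 = 0/(-86/135) + 17207/44385 = 0*(-135/86) + 17207/44385 = 0 + 17207/44385 = 17207/44385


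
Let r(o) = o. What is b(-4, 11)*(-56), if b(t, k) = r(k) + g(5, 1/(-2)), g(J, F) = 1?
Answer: -672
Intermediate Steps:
b(t, k) = 1 + k (b(t, k) = k + 1 = 1 + k)
b(-4, 11)*(-56) = (1 + 11)*(-56) = 12*(-56) = -672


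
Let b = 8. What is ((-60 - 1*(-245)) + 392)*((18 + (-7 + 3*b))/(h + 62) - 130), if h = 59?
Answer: -9056015/121 ≈ -74843.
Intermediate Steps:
((-60 - 1*(-245)) + 392)*((18 + (-7 + 3*b))/(h + 62) - 130) = ((-60 - 1*(-245)) + 392)*((18 + (-7 + 3*8))/(59 + 62) - 130) = ((-60 + 245) + 392)*((18 + (-7 + 24))/121 - 130) = (185 + 392)*((18 + 17)*(1/121) - 130) = 577*(35*(1/121) - 130) = 577*(35/121 - 130) = 577*(-15695/121) = -9056015/121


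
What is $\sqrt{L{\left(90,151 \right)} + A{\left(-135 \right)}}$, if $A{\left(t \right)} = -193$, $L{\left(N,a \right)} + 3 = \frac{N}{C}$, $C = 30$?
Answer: $i \sqrt{193} \approx 13.892 i$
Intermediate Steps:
$L{\left(N,a \right)} = -3 + \frac{N}{30}$
$\sqrt{L{\left(90,151 \right)} + A{\left(-135 \right)}} = \sqrt{\left(-3 + \frac{1}{30} \cdot 90\right) - 193} = \sqrt{\left(-3 + 3\right) - 193} = \sqrt{0 - 193} = \sqrt{-193} = i \sqrt{193}$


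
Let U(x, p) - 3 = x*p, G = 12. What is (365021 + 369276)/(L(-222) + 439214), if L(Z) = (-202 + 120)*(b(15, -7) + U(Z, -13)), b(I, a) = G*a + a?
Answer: 734297/209778 ≈ 3.5004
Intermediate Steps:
b(I, a) = 13*a (b(I, a) = 12*a + a = 13*a)
U(x, p) = 3 + p*x (U(x, p) = 3 + x*p = 3 + p*x)
L(Z) = 7216 + 1066*Z (L(Z) = (-202 + 120)*(13*(-7) + (3 - 13*Z)) = -82*(-91 + (3 - 13*Z)) = -82*(-88 - 13*Z) = 7216 + 1066*Z)
(365021 + 369276)/(L(-222) + 439214) = (365021 + 369276)/((7216 + 1066*(-222)) + 439214) = 734297/((7216 - 236652) + 439214) = 734297/(-229436 + 439214) = 734297/209778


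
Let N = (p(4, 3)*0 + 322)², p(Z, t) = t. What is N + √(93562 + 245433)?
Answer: 103684 + √338995 ≈ 1.0427e+5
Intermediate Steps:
N = 103684 (N = (3*0 + 322)² = (0 + 322)² = 322² = 103684)
N + √(93562 + 245433) = 103684 + √(93562 + 245433) = 103684 + √338995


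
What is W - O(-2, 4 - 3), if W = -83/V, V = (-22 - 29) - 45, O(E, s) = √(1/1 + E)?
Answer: 83/96 - I ≈ 0.86458 - 1.0*I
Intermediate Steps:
O(E, s) = √(1 + E)
V = -96 (V = -51 - 45 = -96)
W = 83/96 (W = -83/(-96) = -83*(-1/96) = 83/96 ≈ 0.86458)
W - O(-2, 4 - 3) = 83/96 - √(1 - 2) = 83/96 - √(-1) = 83/96 - I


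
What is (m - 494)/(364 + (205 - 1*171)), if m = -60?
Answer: -277/199 ≈ -1.3920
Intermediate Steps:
(m - 494)/(364 + (205 - 1*171)) = (-60 - 494)/(364 + (205 - 1*171)) = -554/(364 + (205 - 171)) = -554/(364 + 34) = -554/398 = -554*1/398 = -277/199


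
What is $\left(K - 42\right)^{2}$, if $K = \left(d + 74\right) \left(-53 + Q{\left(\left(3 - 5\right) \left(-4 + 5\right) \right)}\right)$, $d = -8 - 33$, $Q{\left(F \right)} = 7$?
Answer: $2433600$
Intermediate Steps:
$d = -41$
$K = -1518$ ($K = \left(-41 + 74\right) \left(-53 + 7\right) = 33 \left(-46\right) = -1518$)
$\left(K - 42\right)^{2} = \left(-1518 - 42\right)^{2} = \left(-1560\right)^{2} = 2433600$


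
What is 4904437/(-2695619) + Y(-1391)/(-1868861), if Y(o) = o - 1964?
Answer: -9156667234512/5037737219959 ≈ -1.8176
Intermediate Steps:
Y(o) = -1964 + o
4904437/(-2695619) + Y(-1391)/(-1868861) = 4904437/(-2695619) + (-1964 - 1391)/(-1868861) = 4904437*(-1/2695619) - 3355*(-1/1868861) = -4904437/2695619 + 3355/1868861 = -9156667234512/5037737219959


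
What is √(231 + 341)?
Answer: 2*√143 ≈ 23.917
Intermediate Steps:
√(231 + 341) = √572 = 2*√143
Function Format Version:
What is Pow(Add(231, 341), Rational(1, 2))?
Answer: Mul(2, Pow(143, Rational(1, 2))) ≈ 23.917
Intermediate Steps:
Pow(Add(231, 341), Rational(1, 2)) = Pow(572, Rational(1, 2)) = Mul(2, Pow(143, Rational(1, 2)))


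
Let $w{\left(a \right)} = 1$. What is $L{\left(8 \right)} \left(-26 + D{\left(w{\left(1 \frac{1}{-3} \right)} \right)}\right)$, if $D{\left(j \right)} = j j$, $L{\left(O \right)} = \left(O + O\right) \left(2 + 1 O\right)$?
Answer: $-4000$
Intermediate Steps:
$L{\left(O \right)} = 2 O \left(2 + O\right)$
$D{\left(j \right)} = j^{2}$
$L{\left(8 \right)} \left(-26 + D{\left(w{\left(1 \frac{1}{-3} \right)} \right)}\right) = 2 \cdot 8 \left(2 + 8\right) \left(-26 + 1^{2}\right) = 2 \cdot 8 \cdot 10 \left(-26 + 1\right) = 160 \left(-25\right) = -4000$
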